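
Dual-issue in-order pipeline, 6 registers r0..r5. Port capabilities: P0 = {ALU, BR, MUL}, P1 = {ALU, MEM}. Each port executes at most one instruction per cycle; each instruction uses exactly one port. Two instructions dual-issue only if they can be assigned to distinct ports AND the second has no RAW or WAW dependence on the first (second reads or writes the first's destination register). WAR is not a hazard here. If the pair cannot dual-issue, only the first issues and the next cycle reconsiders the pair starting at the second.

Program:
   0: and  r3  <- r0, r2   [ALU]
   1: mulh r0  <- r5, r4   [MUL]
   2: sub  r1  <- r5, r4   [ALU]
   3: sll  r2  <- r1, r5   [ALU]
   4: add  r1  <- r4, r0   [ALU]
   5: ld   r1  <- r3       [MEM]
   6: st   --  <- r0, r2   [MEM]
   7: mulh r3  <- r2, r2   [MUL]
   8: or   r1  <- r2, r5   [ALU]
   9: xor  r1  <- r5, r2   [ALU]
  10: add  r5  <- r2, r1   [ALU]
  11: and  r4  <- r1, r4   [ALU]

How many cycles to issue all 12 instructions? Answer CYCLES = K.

[0] i0&i1  and.ALU;mulh.MUL  -- pair
[1] i2  sub.ALU  -- RAW r1
[2] i3&i4  sll.ALU;add.ALU  -- pair
[3] i5  ld.MEM  -- no-port MEM/MEM
[4] i6&i7  st.MEM;mulh.MUL  -- pair
[5] i8  or.ALU  -- WAW r1
[6] i9  xor.ALU  -- RAW r1
[7] i10&i11  add.ALU;and.ALU  -- pair

CYCLES = 8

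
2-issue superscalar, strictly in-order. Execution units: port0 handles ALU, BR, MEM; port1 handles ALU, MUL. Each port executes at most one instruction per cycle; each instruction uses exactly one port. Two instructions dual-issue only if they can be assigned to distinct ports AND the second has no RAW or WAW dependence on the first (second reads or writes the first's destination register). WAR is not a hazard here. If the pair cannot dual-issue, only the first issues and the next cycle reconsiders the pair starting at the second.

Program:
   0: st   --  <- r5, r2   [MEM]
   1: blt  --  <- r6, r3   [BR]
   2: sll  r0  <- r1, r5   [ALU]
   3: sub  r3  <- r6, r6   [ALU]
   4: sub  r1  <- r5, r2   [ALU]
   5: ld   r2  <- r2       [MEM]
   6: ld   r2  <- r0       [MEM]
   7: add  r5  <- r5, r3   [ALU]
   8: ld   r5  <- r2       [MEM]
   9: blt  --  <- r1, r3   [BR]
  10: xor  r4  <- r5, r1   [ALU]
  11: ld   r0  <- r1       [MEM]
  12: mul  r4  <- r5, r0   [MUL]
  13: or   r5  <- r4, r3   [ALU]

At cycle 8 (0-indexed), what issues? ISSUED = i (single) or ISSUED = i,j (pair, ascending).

0. st @i0  | no-port MEM/BR
1. blt sll @i1/i2  | 2-wide
2. sub sub @i3/i4  | 2-wide
3. ld @i5  | no-port MEM/MEM
4. ld add @i6/i7  | 2-wide
5. ld @i8  | no-port MEM/BR
6. blt xor @i9/i10  | 2-wide
7. ld @i11  | RAW r0
8. mul @i12  | RAW r4
9. or @i13  | tail

ISSUED = 12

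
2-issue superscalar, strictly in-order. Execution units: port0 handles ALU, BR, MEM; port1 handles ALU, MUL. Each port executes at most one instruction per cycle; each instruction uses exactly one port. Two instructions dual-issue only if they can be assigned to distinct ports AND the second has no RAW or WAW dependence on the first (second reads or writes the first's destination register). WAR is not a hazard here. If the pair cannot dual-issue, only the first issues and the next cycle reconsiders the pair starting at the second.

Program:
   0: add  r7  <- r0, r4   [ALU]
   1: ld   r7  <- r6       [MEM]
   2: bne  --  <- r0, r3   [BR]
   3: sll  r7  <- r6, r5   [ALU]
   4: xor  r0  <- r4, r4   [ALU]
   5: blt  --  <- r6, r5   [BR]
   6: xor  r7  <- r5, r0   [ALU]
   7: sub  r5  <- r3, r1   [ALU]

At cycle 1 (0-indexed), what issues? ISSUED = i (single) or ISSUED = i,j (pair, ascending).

  cy0 -> i0 (add.ALU) WAW r7
  cy1 -> i1 (ld.MEM) no-port MEM/BR
  cy2 -> i2,i3 (bne.BR;sll.ALU) pair
  cy3 -> i4,i5 (xor.ALU;blt.BR) pair
  cy4 -> i6,i7 (xor.ALU;sub.ALU) pair

ISSUED = 1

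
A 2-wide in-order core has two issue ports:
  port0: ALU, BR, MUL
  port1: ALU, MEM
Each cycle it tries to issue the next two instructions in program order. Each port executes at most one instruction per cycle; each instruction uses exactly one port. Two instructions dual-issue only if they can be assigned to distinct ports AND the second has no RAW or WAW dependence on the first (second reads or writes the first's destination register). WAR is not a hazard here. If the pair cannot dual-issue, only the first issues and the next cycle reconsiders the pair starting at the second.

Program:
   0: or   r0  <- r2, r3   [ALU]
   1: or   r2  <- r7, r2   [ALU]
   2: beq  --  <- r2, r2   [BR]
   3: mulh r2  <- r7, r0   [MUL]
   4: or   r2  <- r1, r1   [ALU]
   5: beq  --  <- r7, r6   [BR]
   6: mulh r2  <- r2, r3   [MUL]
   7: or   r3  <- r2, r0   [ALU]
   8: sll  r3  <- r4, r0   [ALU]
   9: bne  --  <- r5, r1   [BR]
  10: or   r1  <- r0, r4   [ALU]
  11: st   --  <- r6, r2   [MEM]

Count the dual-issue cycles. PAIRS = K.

PAIRS = 4

c0: i0+i1 or.ALU+or.ALU  dual
c1: i2 beq.BR  no-port BR/MUL
c2: i3 mulh.MUL  WAW r2
c3: i4+i5 or.ALU+beq.BR  dual
c4: i6 mulh.MUL  RAW r2
c5: i7 or.ALU  WAW r3
c6: i8+i9 sll.ALU+bne.BR  dual
c7: i10+i11 or.ALU+st.MEM  dual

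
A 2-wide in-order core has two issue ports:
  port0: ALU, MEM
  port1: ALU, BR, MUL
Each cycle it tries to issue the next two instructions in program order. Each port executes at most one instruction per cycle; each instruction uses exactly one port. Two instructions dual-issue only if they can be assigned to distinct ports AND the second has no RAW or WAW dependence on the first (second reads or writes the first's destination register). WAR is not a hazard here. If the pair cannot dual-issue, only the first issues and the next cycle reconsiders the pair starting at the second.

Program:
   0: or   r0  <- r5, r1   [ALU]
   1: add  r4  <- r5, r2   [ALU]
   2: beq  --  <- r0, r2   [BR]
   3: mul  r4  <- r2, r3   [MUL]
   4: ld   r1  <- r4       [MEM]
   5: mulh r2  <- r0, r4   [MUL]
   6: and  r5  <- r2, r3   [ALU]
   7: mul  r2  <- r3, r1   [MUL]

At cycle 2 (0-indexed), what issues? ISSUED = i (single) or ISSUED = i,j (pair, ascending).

ISSUED = 3

#0 head=0: or.ALU add.ALU i0&i1 pair
#1 head=2: beq.BR i2 no-port BR/MUL
#2 head=3: mul.MUL i3 RAW r4
#3 head=4: ld.MEM mulh.MUL i4&i5 pair
#4 head=6: and.ALU mul.MUL i6&i7 pair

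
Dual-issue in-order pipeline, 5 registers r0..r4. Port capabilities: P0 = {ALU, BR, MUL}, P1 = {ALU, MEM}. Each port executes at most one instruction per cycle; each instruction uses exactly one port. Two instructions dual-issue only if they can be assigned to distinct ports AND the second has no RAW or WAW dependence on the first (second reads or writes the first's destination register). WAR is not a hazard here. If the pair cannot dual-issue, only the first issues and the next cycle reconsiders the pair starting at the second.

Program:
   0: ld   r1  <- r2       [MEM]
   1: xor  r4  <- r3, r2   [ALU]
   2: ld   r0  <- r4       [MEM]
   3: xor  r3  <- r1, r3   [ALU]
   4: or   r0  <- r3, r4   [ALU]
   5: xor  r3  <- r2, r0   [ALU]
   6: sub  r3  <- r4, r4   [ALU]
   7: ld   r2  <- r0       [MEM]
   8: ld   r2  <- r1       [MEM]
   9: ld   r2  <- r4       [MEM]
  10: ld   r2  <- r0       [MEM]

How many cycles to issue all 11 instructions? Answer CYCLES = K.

t=0 i0,i1:ld.MEM;xor.ALU ; pair
t=1 i2,i3:ld.MEM;xor.ALU ; pair
t=2 i4:or.ALU ; RAW r0
t=3 i5:xor.ALU ; WAW r3
t=4 i6,i7:sub.ALU;ld.MEM ; pair
t=5 i8:ld.MEM ; no-port MEM/MEM
t=6 i9:ld.MEM ; no-port MEM/MEM
t=7 i10:ld.MEM ; tail

CYCLES = 8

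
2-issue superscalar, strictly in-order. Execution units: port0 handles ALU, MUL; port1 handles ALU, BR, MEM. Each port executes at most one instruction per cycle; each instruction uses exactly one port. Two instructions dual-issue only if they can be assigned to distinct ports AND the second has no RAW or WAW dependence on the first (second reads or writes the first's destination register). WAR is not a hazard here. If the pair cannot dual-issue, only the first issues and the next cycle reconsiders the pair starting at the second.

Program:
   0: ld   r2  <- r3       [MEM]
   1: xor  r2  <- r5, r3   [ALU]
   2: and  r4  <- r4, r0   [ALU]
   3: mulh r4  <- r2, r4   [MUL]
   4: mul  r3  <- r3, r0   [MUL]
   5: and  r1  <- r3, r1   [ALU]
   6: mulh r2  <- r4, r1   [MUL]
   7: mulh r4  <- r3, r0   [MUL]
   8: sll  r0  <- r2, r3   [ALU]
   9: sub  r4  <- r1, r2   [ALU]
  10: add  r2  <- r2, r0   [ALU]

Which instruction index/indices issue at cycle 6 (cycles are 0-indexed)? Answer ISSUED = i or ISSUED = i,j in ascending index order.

ISSUED = 7,8

t=0 i0:ld.MEM ; WAW r2
t=1 i1&i2:xor.ALU;and.ALU ; pair
t=2 i3:mulh.MUL ; no-port MUL/MUL
t=3 i4:mul.MUL ; RAW r3
t=4 i5:and.ALU ; RAW r1
t=5 i6:mulh.MUL ; no-port MUL/MUL
t=6 i7&i8:mulh.MUL;sll.ALU ; pair
t=7 i9&i10:sub.ALU;add.ALU ; pair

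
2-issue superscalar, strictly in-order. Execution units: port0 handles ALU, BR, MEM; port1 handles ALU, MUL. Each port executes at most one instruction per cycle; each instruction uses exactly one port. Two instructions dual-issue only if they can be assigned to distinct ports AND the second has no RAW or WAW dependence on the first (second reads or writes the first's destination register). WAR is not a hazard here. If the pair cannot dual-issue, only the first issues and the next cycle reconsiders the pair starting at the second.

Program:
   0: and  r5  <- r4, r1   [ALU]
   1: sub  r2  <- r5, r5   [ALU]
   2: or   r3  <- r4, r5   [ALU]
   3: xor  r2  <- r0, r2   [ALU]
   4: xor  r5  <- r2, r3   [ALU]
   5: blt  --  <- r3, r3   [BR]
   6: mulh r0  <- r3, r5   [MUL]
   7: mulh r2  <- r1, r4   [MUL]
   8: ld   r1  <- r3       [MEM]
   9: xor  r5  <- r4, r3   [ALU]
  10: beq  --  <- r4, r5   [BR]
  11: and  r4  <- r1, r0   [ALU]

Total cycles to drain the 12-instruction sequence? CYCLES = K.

[0] i0  and  -- RAW r5
[1] i1&i2  sub or  -- pair
[2] i3  xor  -- RAW r2
[3] i4&i5  xor blt  -- pair
[4] i6  mulh  -- no-port MUL/MUL
[5] i7&i8  mulh ld  -- pair
[6] i9  xor  -- RAW r5
[7] i10&i11  beq and  -- pair

CYCLES = 8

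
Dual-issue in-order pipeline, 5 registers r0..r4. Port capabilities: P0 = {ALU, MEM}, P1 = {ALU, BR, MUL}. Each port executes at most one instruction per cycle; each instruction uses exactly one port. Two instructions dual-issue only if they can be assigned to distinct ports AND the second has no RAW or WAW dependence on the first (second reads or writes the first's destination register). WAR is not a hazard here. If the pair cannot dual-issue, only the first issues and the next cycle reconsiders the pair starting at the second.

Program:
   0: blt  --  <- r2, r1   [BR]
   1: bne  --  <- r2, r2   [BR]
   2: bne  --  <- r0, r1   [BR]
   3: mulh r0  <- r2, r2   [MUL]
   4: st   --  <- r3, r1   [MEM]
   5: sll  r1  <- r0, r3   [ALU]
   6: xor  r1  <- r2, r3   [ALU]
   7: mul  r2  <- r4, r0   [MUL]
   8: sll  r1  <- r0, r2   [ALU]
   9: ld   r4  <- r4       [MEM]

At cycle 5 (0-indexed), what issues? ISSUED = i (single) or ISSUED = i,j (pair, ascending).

ISSUED = 6,7

  cy0 -> i0 (blt) no-port BR/BR
  cy1 -> i1 (bne) no-port BR/BR
  cy2 -> i2 (bne) no-port BR/MUL
  cy3 -> i3&i4 (mulh+st) dual
  cy4 -> i5 (sll) WAW r1
  cy5 -> i6&i7 (xor+mul) dual
  cy6 -> i8&i9 (sll+ld) dual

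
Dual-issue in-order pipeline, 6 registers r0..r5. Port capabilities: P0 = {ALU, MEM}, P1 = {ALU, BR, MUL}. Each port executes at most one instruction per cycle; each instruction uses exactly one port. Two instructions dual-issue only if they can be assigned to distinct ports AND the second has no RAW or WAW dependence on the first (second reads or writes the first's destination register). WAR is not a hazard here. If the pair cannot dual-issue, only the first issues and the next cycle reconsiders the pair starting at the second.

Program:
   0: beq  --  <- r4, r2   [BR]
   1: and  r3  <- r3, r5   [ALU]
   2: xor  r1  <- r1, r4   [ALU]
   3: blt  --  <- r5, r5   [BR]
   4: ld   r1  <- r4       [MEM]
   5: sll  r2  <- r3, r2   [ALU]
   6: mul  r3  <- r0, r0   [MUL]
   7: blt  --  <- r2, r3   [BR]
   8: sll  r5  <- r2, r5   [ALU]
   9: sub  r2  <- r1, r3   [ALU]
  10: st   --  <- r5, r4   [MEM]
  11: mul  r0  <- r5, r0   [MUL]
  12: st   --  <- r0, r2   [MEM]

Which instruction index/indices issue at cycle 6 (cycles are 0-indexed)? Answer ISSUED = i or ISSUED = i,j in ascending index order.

ISSUED = 11

  cy0 -> i0&i1 (beq.BR+and.ALU) dual
  cy1 -> i2&i3 (xor.ALU+blt.BR) dual
  cy2 -> i4&i5 (ld.MEM+sll.ALU) dual
  cy3 -> i6 (mul.MUL) no-port MUL/BR
  cy4 -> i7&i8 (blt.BR+sll.ALU) dual
  cy5 -> i9&i10 (sub.ALU+st.MEM) dual
  cy6 -> i11 (mul.MUL) RAW r0
  cy7 -> i12 (st.MEM) tail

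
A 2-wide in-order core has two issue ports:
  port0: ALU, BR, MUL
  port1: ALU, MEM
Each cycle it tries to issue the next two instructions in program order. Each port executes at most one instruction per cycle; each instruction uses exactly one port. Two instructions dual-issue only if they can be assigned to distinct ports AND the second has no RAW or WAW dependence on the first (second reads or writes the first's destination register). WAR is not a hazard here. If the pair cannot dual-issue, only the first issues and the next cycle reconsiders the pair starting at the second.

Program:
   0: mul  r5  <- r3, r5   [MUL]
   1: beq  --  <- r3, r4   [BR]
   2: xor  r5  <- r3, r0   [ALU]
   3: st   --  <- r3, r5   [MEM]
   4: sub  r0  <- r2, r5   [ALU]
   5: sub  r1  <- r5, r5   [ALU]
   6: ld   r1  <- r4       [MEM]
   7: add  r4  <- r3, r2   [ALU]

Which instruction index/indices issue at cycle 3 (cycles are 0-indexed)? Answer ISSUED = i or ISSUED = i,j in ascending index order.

#0 head=0: mul.MUL i0 no-port MUL/BR
#1 head=1: beq.BR;xor.ALU i1/i2 pair
#2 head=3: st.MEM;sub.ALU i3/i4 pair
#3 head=5: sub.ALU i5 WAW r1
#4 head=6: ld.MEM;add.ALU i6/i7 pair

ISSUED = 5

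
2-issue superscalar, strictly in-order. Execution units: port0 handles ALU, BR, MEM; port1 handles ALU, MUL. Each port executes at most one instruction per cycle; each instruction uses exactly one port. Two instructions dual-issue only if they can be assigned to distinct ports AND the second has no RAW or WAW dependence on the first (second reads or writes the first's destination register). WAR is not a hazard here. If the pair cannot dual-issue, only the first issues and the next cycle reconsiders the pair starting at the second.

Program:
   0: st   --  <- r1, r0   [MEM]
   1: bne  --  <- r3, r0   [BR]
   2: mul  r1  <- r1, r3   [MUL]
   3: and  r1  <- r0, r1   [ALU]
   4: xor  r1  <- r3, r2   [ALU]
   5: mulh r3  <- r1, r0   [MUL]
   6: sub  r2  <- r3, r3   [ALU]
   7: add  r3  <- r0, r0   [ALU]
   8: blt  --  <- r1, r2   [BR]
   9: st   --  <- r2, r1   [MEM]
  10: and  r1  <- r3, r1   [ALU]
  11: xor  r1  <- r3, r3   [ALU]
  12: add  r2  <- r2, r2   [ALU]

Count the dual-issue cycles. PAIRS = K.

PAIRS = 4

0. st @i0  | no-port MEM/BR
1. bne;mul @i1&i2  | pair
2. and @i3  | WAW r1
3. xor @i4  | RAW r1
4. mulh @i5  | RAW r3
5. sub;add @i6&i7  | pair
6. blt @i8  | no-port BR/MEM
7. st;and @i9&i10  | pair
8. xor;add @i11&i12  | pair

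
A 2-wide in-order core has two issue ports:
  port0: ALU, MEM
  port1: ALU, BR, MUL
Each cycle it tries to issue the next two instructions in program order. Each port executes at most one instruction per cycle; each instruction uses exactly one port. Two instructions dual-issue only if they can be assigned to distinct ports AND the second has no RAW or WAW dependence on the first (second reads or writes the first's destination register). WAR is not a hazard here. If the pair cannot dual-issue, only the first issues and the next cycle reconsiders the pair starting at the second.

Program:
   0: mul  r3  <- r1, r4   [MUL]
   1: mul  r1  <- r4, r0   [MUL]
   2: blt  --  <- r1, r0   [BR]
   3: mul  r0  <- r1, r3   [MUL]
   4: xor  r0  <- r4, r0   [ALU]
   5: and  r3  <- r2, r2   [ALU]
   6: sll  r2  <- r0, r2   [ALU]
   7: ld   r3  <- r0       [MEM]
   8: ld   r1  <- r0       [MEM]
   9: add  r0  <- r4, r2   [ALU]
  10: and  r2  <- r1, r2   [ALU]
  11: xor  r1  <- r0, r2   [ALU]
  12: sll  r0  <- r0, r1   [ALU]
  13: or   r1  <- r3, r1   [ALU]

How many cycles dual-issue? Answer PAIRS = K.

PAIRS = 4

  cy0 -> i0 (mul) no-port MUL/MUL
  cy1 -> i1 (mul) no-port MUL/BR
  cy2 -> i2 (blt) no-port BR/MUL
  cy3 -> i3 (mul) RAW+WAW r0
  cy4 -> i4+i5 (xor;and) dual
  cy5 -> i6+i7 (sll;ld) dual
  cy6 -> i8+i9 (ld;add) dual
  cy7 -> i10 (and) RAW r2
  cy8 -> i11 (xor) RAW r1
  cy9 -> i12+i13 (sll;or) dual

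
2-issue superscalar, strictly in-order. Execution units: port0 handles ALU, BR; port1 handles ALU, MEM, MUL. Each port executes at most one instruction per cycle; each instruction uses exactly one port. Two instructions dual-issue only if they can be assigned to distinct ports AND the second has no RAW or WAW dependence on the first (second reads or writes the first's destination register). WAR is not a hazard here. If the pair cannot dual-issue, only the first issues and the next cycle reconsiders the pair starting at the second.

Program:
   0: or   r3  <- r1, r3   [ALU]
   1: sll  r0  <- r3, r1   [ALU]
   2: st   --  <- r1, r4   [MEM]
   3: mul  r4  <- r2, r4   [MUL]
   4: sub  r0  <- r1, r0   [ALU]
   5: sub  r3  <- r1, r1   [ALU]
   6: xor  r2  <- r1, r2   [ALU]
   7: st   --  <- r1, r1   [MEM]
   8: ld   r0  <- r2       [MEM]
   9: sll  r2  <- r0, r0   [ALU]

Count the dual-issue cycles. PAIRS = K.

PAIRS = 3

  cy0 -> i0 (or) RAW r3
  cy1 -> i1,i2 (sll;st) dual
  cy2 -> i3,i4 (mul;sub) dual
  cy3 -> i5,i6 (sub;xor) dual
  cy4 -> i7 (st) no-port MEM/MEM
  cy5 -> i8 (ld) RAW r0
  cy6 -> i9 (sll) tail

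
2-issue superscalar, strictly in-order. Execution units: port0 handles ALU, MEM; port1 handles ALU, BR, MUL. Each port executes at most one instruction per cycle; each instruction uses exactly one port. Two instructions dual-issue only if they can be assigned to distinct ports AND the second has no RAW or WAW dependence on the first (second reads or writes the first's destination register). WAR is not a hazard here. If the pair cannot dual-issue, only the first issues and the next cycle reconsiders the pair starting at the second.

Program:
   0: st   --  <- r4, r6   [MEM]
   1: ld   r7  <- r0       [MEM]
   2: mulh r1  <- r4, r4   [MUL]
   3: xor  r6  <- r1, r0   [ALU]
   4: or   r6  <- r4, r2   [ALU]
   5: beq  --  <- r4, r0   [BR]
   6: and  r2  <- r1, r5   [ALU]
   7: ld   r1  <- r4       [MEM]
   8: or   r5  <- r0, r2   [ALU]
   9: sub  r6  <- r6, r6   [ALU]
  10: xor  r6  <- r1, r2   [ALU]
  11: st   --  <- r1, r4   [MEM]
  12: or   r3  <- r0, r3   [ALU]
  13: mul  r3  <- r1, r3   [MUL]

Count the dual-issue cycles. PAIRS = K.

#0 head=0: st i0 no-port MEM/MEM
#1 head=1: ld;mulh i1+i2 pair
#2 head=3: xor i3 WAW r6
#3 head=4: or;beq i4+i5 pair
#4 head=6: and;ld i6+i7 pair
#5 head=8: or;sub i8+i9 pair
#6 head=10: xor;st i10+i11 pair
#7 head=12: or i12 RAW+WAW r3
#8 head=13: mul i13 tail

PAIRS = 5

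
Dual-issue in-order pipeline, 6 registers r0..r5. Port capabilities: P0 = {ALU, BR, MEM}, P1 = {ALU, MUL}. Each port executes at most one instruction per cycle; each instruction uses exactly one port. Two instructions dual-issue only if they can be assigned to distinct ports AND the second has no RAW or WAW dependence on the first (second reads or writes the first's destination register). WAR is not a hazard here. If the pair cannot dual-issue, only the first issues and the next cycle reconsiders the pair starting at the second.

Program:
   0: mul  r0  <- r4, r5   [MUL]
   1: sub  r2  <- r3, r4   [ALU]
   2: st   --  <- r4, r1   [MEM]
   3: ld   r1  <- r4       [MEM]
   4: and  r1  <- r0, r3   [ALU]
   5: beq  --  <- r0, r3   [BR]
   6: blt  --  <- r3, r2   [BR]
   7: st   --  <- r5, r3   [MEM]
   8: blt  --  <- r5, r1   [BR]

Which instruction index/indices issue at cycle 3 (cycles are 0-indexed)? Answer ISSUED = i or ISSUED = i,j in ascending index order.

ISSUED = 4,5

t=0 i0&i1:mul+sub ; pair
t=1 i2:st ; no-port MEM/MEM
t=2 i3:ld ; WAW r1
t=3 i4&i5:and+beq ; pair
t=4 i6:blt ; no-port BR/MEM
t=5 i7:st ; no-port MEM/BR
t=6 i8:blt ; tail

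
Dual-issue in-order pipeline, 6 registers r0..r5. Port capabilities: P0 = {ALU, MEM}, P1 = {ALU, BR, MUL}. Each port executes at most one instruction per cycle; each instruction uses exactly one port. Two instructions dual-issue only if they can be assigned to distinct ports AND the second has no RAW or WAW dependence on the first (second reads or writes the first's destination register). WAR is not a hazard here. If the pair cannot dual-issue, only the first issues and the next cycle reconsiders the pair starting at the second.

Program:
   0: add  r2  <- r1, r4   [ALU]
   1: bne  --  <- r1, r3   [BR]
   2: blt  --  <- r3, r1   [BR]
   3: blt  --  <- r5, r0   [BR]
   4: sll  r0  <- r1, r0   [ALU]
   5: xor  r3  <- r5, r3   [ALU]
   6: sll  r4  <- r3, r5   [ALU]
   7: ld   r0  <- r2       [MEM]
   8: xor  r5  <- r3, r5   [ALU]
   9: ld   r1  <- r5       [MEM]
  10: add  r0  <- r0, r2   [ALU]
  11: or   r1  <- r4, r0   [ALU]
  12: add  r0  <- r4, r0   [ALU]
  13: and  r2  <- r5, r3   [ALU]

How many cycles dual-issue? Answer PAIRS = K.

[0] i0/i1  add bne  -- dual
[1] i2  blt  -- no-port BR/BR
[2] i3/i4  blt sll  -- dual
[3] i5  xor  -- RAW r3
[4] i6/i7  sll ld  -- dual
[5] i8  xor  -- RAW r5
[6] i9/i10  ld add  -- dual
[7] i11/i12  or add  -- dual
[8] i13  and  -- tail

PAIRS = 5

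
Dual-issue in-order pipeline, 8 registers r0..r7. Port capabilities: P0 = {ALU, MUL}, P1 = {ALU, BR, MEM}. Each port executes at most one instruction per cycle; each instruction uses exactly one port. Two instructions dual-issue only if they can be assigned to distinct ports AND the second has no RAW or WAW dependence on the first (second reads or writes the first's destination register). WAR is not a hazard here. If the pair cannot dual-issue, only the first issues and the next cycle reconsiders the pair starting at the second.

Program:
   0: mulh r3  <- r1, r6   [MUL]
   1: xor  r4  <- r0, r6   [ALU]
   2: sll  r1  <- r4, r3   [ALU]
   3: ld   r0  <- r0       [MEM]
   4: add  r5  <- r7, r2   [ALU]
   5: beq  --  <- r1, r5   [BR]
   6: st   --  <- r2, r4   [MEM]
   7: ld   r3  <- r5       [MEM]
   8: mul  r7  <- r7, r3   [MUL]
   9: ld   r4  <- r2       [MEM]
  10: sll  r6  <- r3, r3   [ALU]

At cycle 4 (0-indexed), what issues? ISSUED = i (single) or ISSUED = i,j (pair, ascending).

  cy0 -> i0/i1 (mulh.MUL/xor.ALU) pair
  cy1 -> i2/i3 (sll.ALU/ld.MEM) pair
  cy2 -> i4 (add.ALU) RAW r5
  cy3 -> i5 (beq.BR) no-port BR/MEM
  cy4 -> i6 (st.MEM) no-port MEM/MEM
  cy5 -> i7 (ld.MEM) RAW r3
  cy6 -> i8/i9 (mul.MUL/ld.MEM) pair
  cy7 -> i10 (sll.ALU) tail

ISSUED = 6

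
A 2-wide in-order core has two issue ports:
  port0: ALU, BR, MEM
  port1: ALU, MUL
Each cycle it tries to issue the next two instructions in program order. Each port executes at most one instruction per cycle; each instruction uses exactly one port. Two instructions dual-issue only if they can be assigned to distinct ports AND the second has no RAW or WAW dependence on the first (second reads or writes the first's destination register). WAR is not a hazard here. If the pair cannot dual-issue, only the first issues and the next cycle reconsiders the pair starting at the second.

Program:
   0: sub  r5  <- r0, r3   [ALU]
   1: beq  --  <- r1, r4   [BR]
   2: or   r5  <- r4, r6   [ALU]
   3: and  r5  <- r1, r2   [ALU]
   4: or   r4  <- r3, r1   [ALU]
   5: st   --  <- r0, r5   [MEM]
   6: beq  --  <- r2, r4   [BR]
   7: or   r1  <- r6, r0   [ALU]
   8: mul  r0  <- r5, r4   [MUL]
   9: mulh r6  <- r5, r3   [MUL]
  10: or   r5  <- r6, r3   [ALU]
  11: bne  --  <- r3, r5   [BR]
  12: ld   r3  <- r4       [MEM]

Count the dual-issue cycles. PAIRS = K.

[0] i0/i1  sub+beq  -- pair
[1] i2  or  -- WAW r5
[2] i3/i4  and+or  -- pair
[3] i5  st  -- no-port MEM/BR
[4] i6/i7  beq+or  -- pair
[5] i8  mul  -- no-port MUL/MUL
[6] i9  mulh  -- RAW r6
[7] i10  or  -- RAW r5
[8] i11  bne  -- no-port BR/MEM
[9] i12  ld  -- tail

PAIRS = 3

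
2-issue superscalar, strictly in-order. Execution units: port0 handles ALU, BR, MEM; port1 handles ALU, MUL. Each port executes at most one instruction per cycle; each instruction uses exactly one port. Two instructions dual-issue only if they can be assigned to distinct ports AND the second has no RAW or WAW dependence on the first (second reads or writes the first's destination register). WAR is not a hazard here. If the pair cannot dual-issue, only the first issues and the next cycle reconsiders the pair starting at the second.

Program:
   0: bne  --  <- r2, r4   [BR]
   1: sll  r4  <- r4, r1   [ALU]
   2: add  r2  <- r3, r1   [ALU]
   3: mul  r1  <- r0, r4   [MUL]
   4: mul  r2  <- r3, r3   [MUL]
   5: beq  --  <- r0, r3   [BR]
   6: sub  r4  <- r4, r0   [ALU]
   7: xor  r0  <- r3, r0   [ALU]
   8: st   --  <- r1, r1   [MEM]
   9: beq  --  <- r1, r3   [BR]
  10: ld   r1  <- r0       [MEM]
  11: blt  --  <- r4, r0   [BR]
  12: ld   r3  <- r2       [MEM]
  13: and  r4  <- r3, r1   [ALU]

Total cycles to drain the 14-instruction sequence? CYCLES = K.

0. bne;sll @i0&i1  | pair
1. add;mul @i2&i3  | pair
2. mul;beq @i4&i5  | pair
3. sub;xor @i6&i7  | pair
4. st @i8  | no-port MEM/BR
5. beq @i9  | no-port BR/MEM
6. ld @i10  | no-port MEM/BR
7. blt @i11  | no-port BR/MEM
8. ld @i12  | RAW r3
9. and @i13  | tail

CYCLES = 10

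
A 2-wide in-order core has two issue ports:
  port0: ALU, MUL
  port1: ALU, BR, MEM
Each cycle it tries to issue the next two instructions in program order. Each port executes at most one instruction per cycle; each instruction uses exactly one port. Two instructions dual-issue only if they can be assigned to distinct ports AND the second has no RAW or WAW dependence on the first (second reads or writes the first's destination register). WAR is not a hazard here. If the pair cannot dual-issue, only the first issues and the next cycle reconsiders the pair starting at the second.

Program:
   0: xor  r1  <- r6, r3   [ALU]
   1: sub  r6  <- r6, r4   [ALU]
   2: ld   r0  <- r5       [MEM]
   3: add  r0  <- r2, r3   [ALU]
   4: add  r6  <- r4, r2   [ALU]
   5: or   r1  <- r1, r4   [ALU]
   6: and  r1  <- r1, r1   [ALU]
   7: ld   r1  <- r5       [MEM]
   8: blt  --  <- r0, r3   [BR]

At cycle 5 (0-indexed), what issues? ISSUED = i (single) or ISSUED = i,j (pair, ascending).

0. xor.ALU/sub.ALU @i0&i1  | pair
1. ld.MEM @i2  | WAW r0
2. add.ALU/add.ALU @i3&i4  | pair
3. or.ALU @i5  | RAW+WAW r1
4. and.ALU @i6  | WAW r1
5. ld.MEM @i7  | no-port MEM/BR
6. blt.BR @i8  | tail

ISSUED = 7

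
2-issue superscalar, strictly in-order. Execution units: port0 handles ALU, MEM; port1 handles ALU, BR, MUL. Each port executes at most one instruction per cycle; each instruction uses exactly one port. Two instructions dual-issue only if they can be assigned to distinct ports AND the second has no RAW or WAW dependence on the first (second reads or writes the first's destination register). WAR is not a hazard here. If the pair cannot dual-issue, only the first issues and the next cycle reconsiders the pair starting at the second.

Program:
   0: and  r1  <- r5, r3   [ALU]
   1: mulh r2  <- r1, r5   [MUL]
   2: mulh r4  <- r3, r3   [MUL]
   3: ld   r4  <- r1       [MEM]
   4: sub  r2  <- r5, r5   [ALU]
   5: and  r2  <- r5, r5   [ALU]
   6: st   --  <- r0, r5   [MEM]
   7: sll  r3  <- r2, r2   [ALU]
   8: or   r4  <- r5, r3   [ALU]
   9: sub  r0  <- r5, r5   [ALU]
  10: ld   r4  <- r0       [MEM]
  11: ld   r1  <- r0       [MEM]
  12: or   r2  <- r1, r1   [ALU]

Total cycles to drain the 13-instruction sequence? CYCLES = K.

CYCLES = 10

[0] i0  and.ALU  -- RAW r1
[1] i1  mulh.MUL  -- no-port MUL/MUL
[2] i2  mulh.MUL  -- WAW r4
[3] i3&i4  ld.MEM+sub.ALU  -- pair
[4] i5&i6  and.ALU+st.MEM  -- pair
[5] i7  sll.ALU  -- RAW r3
[6] i8&i9  or.ALU+sub.ALU  -- pair
[7] i10  ld.MEM  -- no-port MEM/MEM
[8] i11  ld.MEM  -- RAW r1
[9] i12  or.ALU  -- tail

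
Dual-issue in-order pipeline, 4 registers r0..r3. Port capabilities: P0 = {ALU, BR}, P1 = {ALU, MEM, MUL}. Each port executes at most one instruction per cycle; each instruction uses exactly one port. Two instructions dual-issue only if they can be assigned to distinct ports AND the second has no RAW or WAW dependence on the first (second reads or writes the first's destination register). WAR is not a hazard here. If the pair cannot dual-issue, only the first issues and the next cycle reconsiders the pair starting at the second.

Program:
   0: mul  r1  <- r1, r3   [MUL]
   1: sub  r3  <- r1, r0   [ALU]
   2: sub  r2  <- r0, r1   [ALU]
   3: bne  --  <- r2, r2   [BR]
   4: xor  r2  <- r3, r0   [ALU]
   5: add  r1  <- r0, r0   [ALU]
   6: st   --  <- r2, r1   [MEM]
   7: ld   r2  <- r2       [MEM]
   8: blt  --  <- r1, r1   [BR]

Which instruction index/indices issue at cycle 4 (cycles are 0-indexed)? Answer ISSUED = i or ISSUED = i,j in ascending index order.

ISSUED = 6

t=0 i0:mul.MUL ; RAW r1
t=1 i1+i2:sub.ALU;sub.ALU ; pair
t=2 i3+i4:bne.BR;xor.ALU ; pair
t=3 i5:add.ALU ; RAW r1
t=4 i6:st.MEM ; no-port MEM/MEM
t=5 i7+i8:ld.MEM;blt.BR ; pair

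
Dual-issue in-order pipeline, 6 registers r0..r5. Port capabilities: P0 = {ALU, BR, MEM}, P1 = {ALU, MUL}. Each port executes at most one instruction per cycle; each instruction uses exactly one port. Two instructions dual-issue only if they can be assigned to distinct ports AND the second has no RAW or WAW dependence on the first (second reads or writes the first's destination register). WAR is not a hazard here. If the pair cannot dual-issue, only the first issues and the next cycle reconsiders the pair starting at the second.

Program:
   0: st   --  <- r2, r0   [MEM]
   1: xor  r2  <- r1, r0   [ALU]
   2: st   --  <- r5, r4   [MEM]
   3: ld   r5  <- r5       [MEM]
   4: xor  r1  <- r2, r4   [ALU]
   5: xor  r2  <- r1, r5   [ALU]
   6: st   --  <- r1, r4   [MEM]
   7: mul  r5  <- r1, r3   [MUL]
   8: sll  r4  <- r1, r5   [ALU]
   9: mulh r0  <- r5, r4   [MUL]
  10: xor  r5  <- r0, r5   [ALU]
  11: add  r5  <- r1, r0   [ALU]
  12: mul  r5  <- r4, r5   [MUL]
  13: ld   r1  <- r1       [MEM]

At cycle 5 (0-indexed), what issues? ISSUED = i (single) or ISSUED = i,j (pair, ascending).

ISSUED = 8

c0: i0+i1 st;xor  dual
c1: i2 st  no-port MEM/MEM
c2: i3+i4 ld;xor  dual
c3: i5+i6 xor;st  dual
c4: i7 mul  RAW r5
c5: i8 sll  RAW r4
c6: i9 mulh  RAW r0
c7: i10 xor  WAW r5
c8: i11 add  RAW+WAW r5
c9: i12+i13 mul;ld  dual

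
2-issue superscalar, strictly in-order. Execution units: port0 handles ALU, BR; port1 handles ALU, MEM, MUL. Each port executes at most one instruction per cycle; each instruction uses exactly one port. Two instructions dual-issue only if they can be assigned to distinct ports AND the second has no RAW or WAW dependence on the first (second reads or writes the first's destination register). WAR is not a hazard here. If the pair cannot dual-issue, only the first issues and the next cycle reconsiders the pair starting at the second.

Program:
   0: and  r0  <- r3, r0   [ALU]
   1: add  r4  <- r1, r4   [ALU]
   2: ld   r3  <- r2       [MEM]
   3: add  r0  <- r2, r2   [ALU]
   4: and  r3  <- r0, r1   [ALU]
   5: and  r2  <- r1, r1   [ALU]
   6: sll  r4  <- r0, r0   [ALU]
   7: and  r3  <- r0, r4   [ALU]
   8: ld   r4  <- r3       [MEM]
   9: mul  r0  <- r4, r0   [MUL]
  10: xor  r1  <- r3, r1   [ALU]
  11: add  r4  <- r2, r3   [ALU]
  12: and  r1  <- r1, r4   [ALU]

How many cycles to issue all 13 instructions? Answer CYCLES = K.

CYCLES = 9

0. and/add @i0/i1  | dual
1. ld/add @i2/i3  | dual
2. and/and @i4/i5  | dual
3. sll @i6  | RAW r4
4. and @i7  | RAW r3
5. ld @i8  | no-port MEM/MUL
6. mul/xor @i9/i10  | dual
7. add @i11  | RAW r4
8. and @i12  | tail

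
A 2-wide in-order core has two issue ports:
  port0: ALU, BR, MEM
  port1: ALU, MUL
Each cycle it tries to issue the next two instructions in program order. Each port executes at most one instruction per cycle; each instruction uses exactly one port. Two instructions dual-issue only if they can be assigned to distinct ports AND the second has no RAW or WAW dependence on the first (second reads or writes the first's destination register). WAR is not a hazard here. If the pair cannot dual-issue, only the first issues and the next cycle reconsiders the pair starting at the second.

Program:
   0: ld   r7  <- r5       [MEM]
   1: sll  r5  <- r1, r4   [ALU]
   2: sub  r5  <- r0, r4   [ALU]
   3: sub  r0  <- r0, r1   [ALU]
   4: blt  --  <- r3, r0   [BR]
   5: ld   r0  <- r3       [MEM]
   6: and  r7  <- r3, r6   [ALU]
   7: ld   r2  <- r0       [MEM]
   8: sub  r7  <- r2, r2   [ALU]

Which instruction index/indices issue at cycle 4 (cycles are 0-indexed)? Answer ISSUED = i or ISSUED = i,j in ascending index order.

[0] i0,i1  ld+sll  -- dual
[1] i2,i3  sub+sub  -- dual
[2] i4  blt  -- no-port BR/MEM
[3] i5,i6  ld+and  -- dual
[4] i7  ld  -- RAW r2
[5] i8  sub  -- tail

ISSUED = 7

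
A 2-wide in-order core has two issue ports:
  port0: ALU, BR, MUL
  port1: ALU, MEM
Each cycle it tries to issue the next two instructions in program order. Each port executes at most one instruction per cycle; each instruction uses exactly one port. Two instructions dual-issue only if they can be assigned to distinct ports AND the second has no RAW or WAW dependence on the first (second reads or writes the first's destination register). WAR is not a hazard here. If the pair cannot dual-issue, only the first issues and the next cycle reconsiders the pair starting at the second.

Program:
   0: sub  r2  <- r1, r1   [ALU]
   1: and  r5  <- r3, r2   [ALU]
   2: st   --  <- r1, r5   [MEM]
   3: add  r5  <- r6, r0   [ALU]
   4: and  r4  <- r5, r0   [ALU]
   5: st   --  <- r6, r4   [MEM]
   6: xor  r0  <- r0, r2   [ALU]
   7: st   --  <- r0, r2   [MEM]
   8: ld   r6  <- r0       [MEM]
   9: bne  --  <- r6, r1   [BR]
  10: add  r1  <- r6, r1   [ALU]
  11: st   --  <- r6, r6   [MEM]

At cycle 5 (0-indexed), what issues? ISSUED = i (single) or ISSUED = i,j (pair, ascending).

c0: i0 sub.ALU  RAW r2
c1: i1 and.ALU  RAW r5
c2: i2&i3 st.MEM add.ALU  pair
c3: i4 and.ALU  RAW r4
c4: i5&i6 st.MEM xor.ALU  pair
c5: i7 st.MEM  no-port MEM/MEM
c6: i8 ld.MEM  RAW r6
c7: i9&i10 bne.BR add.ALU  pair
c8: i11 st.MEM  tail

ISSUED = 7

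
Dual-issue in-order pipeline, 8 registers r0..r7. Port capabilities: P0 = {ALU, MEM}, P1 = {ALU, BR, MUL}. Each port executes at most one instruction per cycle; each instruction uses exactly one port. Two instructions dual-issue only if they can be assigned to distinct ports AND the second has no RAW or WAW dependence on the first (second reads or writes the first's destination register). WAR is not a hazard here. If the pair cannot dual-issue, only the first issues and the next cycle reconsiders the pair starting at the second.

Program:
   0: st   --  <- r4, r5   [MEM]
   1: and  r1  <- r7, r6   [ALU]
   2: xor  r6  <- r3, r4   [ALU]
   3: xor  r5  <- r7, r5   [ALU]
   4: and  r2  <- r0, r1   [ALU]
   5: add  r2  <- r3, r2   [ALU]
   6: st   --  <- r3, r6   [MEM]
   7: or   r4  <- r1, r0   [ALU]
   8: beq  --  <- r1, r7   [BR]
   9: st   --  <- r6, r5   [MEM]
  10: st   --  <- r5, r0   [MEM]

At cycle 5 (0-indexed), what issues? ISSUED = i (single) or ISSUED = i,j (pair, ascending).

ISSUED = 9

#0 head=0: st+and i0&i1 dual
#1 head=2: xor+xor i2&i3 dual
#2 head=4: and i4 RAW+WAW r2
#3 head=5: add+st i5&i6 dual
#4 head=7: or+beq i7&i8 dual
#5 head=9: st i9 no-port MEM/MEM
#6 head=10: st i10 tail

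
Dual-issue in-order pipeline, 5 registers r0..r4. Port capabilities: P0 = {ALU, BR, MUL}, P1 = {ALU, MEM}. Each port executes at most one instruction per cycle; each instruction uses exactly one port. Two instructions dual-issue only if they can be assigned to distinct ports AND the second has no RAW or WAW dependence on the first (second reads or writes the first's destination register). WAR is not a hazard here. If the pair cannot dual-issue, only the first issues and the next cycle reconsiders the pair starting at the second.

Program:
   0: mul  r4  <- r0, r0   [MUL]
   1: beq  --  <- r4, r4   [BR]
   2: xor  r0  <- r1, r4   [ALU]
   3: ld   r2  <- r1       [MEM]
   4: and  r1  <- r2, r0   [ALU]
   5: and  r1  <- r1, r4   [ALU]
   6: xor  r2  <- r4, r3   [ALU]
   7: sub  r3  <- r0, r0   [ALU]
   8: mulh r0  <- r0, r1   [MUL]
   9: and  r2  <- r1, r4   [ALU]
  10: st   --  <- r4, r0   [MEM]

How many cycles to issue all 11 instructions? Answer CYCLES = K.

CYCLES = 7

0. mul.MUL @i0  | no-port MUL/BR
1. beq.BR+xor.ALU @i1+i2  | dual
2. ld.MEM @i3  | RAW r2
3. and.ALU @i4  | RAW+WAW r1
4. and.ALU+xor.ALU @i5+i6  | dual
5. sub.ALU+mulh.MUL @i7+i8  | dual
6. and.ALU+st.MEM @i9+i10  | dual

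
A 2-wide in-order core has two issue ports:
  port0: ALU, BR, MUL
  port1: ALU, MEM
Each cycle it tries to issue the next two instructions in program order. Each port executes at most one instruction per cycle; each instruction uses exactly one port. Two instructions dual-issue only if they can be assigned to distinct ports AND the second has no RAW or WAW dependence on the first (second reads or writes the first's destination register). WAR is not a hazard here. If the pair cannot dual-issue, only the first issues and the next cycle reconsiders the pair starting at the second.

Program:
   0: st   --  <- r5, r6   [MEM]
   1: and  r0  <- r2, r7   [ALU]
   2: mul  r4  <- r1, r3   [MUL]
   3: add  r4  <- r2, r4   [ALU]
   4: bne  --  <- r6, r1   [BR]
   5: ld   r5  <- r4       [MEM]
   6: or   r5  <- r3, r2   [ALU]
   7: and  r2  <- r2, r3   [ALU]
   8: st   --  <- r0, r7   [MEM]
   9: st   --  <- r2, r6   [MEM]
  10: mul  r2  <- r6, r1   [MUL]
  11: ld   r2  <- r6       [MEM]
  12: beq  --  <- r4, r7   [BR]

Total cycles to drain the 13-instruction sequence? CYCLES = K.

CYCLES = 8

c0: i0+i1 st.MEM;and.ALU  dual
c1: i2 mul.MUL  RAW+WAW r4
c2: i3+i4 add.ALU;bne.BR  dual
c3: i5 ld.MEM  WAW r5
c4: i6+i7 or.ALU;and.ALU  dual
c5: i8 st.MEM  no-port MEM/MEM
c6: i9+i10 st.MEM;mul.MUL  dual
c7: i11+i12 ld.MEM;beq.BR  dual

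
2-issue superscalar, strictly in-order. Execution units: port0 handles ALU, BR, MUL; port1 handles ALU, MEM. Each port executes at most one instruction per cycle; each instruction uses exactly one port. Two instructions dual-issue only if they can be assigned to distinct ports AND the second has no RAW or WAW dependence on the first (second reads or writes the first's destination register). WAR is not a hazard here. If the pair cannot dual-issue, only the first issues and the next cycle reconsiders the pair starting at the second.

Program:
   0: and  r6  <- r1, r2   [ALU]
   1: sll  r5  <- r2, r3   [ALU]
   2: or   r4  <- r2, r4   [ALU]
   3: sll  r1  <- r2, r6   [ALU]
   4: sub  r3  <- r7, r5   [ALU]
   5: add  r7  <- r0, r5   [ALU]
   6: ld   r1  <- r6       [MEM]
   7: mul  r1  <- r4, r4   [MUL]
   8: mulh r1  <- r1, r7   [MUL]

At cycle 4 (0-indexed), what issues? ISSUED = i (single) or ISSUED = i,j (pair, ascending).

ISSUED = 7

  cy0 -> i0&i1 (and;sll) dual
  cy1 -> i2&i3 (or;sll) dual
  cy2 -> i4&i5 (sub;add) dual
  cy3 -> i6 (ld) WAW r1
  cy4 -> i7 (mul) no-port MUL/MUL
  cy5 -> i8 (mulh) tail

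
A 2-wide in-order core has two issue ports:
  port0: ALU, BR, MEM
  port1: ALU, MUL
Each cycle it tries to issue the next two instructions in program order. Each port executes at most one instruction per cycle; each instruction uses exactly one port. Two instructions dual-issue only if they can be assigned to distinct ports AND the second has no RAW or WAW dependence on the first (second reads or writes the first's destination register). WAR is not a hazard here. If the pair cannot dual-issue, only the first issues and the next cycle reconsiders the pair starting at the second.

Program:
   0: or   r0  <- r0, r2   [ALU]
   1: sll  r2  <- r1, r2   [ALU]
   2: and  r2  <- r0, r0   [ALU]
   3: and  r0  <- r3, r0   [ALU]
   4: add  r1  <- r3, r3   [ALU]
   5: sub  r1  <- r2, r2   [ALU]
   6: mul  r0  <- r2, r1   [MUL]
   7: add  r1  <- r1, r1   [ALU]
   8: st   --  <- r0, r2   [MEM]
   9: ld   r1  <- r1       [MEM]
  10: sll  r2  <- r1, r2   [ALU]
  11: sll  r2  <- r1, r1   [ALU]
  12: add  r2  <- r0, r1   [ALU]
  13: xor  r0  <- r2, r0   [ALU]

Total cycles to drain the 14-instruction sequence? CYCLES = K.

CYCLES = 11

c0: i0/i1 or/sll  pair
c1: i2/i3 and/and  pair
c2: i4 add  WAW r1
c3: i5 sub  RAW r1
c4: i6/i7 mul/add  pair
c5: i8 st  no-port MEM/MEM
c6: i9 ld  RAW r1
c7: i10 sll  WAW r2
c8: i11 sll  WAW r2
c9: i12 add  RAW r2
c10: i13 xor  tail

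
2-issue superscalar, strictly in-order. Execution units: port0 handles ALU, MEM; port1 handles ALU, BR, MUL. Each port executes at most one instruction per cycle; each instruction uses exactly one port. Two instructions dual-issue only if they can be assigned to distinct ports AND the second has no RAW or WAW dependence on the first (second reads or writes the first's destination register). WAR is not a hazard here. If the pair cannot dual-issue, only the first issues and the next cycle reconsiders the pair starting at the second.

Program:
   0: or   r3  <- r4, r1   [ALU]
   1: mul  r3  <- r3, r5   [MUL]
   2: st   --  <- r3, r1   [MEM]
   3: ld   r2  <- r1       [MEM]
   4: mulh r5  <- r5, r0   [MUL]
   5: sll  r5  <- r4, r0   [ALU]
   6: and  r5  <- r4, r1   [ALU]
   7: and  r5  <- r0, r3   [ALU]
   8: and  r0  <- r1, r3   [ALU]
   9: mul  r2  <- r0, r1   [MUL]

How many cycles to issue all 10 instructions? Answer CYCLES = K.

CYCLES = 8

0. or @i0  | RAW+WAW r3
1. mul @i1  | RAW r3
2. st @i2  | no-port MEM/MEM
3. ld/mulh @i3+i4  | dual
4. sll @i5  | WAW r5
5. and @i6  | WAW r5
6. and/and @i7+i8  | dual
7. mul @i9  | tail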